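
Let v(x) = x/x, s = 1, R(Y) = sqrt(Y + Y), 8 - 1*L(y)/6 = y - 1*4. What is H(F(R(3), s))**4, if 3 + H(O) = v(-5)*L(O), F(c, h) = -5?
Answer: 96059601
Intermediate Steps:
L(y) = 72 - 6*y (L(y) = 48 - 6*(y - 1*4) = 48 - 6*(y - 4) = 48 - 6*(-4 + y) = 48 + (24 - 6*y) = 72 - 6*y)
R(Y) = sqrt(2)*sqrt(Y) (R(Y) = sqrt(2*Y) = sqrt(2)*sqrt(Y))
v(x) = 1
H(O) = 69 - 6*O (H(O) = -3 + 1*(72 - 6*O) = -3 + (72 - 6*O) = 69 - 6*O)
H(F(R(3), s))**4 = (69 - 6*(-5))**4 = (69 + 30)**4 = 99**4 = 96059601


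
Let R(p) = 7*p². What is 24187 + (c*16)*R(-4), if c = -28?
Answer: -25989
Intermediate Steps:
24187 + (c*16)*R(-4) = 24187 + (-28*16)*(7*(-4)²) = 24187 - 3136*16 = 24187 - 448*112 = 24187 - 50176 = -25989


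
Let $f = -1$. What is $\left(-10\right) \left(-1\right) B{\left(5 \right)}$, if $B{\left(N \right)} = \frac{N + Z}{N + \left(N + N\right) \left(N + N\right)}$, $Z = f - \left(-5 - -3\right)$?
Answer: $\frac{4}{7} \approx 0.57143$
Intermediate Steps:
$Z = 1$ ($Z = -1 - \left(-5 - -3\right) = -1 - \left(-5 + 3\right) = -1 - -2 = -1 + 2 = 1$)
$B{\left(N \right)} = \frac{1 + N}{N + 4 N^{2}}$ ($B{\left(N \right)} = \frac{N + 1}{N + \left(N + N\right) \left(N + N\right)} = \frac{1 + N}{N + 2 N 2 N} = \frac{1 + N}{N + 4 N^{2}}$)
$\left(-10\right) \left(-1\right) B{\left(5 \right)} = \left(-10\right) \left(-1\right) \frac{1 + 5}{5 \left(1 + 4 \cdot 5\right)} = 10 \cdot \frac{1}{5} \frac{1}{1 + 20} \cdot 6 = 10 \cdot \frac{1}{5} \cdot \frac{1}{21} \cdot 6 = 10 \cdot \frac{2}{35} = \frac{4}{7}$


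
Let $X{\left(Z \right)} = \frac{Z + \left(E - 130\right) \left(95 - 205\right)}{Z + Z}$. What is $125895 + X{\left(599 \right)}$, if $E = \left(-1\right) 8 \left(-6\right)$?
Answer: $\frac{150831829}{1198} \approx 1.259 \cdot 10^{5}$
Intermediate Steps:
$E = 48$ ($E = \left(-8\right) \left(-6\right) = 48$)
$X{\left(Z \right)} = \frac{9020 + Z}{2 Z}$ ($X{\left(Z \right)} = \frac{Z + \left(48 - 130\right) \left(95 - 205\right)}{Z + Z} = \frac{Z - -9020}{2 Z} = \left(Z + 9020\right) \frac{1}{2 Z} = \left(9020 + Z\right) \frac{1}{2 Z} = \frac{9020 + Z}{2 Z}$)
$125895 + X{\left(599 \right)} = 125895 + \frac{9020 + 599}{2 \cdot 599} = 125895 + \frac{1}{2} \cdot \frac{1}{599} \cdot 9619 = 125895 + \frac{9619}{1198} = \frac{150831829}{1198}$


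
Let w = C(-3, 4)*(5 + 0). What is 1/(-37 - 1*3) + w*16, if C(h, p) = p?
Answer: 12799/40 ≈ 319.98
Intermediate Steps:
w = 20 (w = 4*(5 + 0) = 4*5 = 20)
1/(-37 - 1*3) + w*16 = 1/(-37 - 1*3) + 20*16 = 1/(-37 - 3) + 320 = 1/(-40) + 320 = -1/40 + 320 = 12799/40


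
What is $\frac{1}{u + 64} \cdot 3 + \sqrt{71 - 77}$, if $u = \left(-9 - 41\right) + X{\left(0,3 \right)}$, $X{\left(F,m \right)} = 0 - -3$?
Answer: $\frac{3}{17} + i \sqrt{6} \approx 0.17647 + 2.4495 i$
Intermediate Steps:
$X{\left(F,m \right)} = 3$ ($X{\left(F,m \right)} = 0 + 3 = 3$)
$u = -47$ ($u = \left(-9 - 41\right) + 3 = -50 + 3 = -47$)
$\frac{1}{u + 64} \cdot 3 + \sqrt{71 - 77} = \frac{1}{-47 + 64} \cdot 3 + \sqrt{71 - 77} = \frac{1}{17} \cdot 3 + \sqrt{-6} = \frac{1}{17} \cdot 3 + i \sqrt{6} = \frac{3}{17} + i \sqrt{6}$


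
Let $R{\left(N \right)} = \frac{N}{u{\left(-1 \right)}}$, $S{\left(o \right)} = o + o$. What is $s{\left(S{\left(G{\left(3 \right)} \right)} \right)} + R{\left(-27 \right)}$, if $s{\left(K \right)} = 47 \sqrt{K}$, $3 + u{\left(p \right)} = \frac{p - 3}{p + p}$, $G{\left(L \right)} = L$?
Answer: $27 + 47 \sqrt{6} \approx 142.13$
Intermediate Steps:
$u{\left(p \right)} = -3 + \frac{-3 + p}{2 p}$ ($u{\left(p \right)} = -3 + \frac{p - 3}{p + p} = -3 + \frac{-3 + p}{2 p}$)
$S{\left(o \right)} = 2 o$
$R{\left(N \right)} = - N$ ($R{\left(N \right)} = \frac{N}{\frac{1}{2} \frac{1}{-1} \left(-3 - -5\right)} = \frac{N}{\frac{1}{2} \left(-1\right) \left(-3 + 5\right)} = \frac{N}{\frac{1}{2} \left(-1\right) 2} = \frac{N}{-1} = N \left(-1\right) = - N$)
$s{\left(S{\left(G{\left(3 \right)} \right)} \right)} + R{\left(-27 \right)} = 47 \sqrt{2 \cdot 3} - -27 = 47 \sqrt{6} + 27 = 27 + 47 \sqrt{6}$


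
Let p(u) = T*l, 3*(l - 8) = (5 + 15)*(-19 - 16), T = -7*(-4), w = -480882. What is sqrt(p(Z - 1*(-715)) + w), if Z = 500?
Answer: I*sqrt(4384722)/3 ≈ 697.99*I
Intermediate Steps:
T = 28
l = -676/3 (l = 8 + ((5 + 15)*(-19 - 16))/3 = 8 + (20*(-35))/3 = 8 + (1/3)*(-700) = 8 - 700/3 = -676/3 ≈ -225.33)
p(u) = -18928/3 (p(u) = 28*(-676/3) = -18928/3)
sqrt(p(Z - 1*(-715)) + w) = sqrt(-18928/3 - 480882) = sqrt(-1461574/3) = I*sqrt(4384722)/3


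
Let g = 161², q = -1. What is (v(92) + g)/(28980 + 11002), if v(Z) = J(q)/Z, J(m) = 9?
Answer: 2384741/3678344 ≈ 0.64832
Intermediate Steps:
v(Z) = 9/Z
g = 25921
(v(92) + g)/(28980 + 11002) = (9/92 + 25921)/(28980 + 11002) = (9*(1/92) + 25921)/39982 = (9/92 + 25921)*(1/39982) = (2384741/92)*(1/39982) = 2384741/3678344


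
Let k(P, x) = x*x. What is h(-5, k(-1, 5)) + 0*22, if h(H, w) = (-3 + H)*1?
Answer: -8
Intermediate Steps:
k(P, x) = x²
h(H, w) = -3 + H
h(-5, k(-1, 5)) + 0*22 = (-3 - 5) + 0*22 = -8 + 0 = -8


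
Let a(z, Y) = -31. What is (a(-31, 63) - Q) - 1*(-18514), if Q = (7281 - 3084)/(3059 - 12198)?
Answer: 168920334/9139 ≈ 18483.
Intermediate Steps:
Q = -4197/9139 (Q = 4197/(-9139) = 4197*(-1/9139) = -4197/9139 ≈ -0.45924)
(a(-31, 63) - Q) - 1*(-18514) = (-31 - 1*(-4197/9139)) - 1*(-18514) = (-31 + 4197/9139) + 18514 = -279112/9139 + 18514 = 168920334/9139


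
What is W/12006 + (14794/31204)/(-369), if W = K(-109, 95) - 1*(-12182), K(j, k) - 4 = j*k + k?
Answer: 21071723/132414174 ≈ 0.15913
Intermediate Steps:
K(j, k) = 4 + k + j*k (K(j, k) = 4 + (j*k + k) = 4 + (k + j*k) = 4 + k + j*k)
W = 1926 (W = (4 + 95 - 109*95) - 1*(-12182) = (4 + 95 - 10355) + 12182 = -10256 + 12182 = 1926)
W/12006 + (14794/31204)/(-369) = 1926/12006 + (14794/31204)/(-369) = 1926*(1/12006) + (14794*(1/31204))*(-1/369) = 107/667 + (7397/15602)*(-1/369) = 107/667 - 7397/5757138 = 21071723/132414174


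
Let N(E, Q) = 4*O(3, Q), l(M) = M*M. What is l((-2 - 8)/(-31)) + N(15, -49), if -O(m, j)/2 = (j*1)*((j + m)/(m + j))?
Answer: 376812/961 ≈ 392.10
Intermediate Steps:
O(m, j) = -2*j (O(m, j) = -2*j*1*(j + m)/(m + j) = -2*j*(j + m)/(j + m) = -2*j)
l(M) = M**2
N(E, Q) = -8*Q (N(E, Q) = 4*(-2*Q) = -8*Q)
l((-2 - 8)/(-31)) + N(15, -49) = ((-2 - 8)/(-31))**2 - 8*(-49) = (-10*(-1/31))**2 + 392 = (10/31)**2 + 392 = 100/961 + 392 = 376812/961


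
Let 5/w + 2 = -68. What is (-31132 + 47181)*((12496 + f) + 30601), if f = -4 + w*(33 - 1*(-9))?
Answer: 691551410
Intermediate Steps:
w = -1/14 (w = 5/(-2 - 68) = 5/(-70) = 5*(-1/70) = -1/14 ≈ -0.071429)
f = -7 (f = -4 - (33 - 1*(-9))/14 = -4 - (33 + 9)/14 = -4 - 1/14*42 = -4 - 3 = -7)
(-31132 + 47181)*((12496 + f) + 30601) = (-31132 + 47181)*((12496 - 7) + 30601) = 16049*(12489 + 30601) = 16049*43090 = 691551410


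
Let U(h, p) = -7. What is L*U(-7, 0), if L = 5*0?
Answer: 0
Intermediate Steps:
L = 0
L*U(-7, 0) = 0*(-7) = 0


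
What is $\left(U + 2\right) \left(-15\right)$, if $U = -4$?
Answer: $30$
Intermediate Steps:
$\left(U + 2\right) \left(-15\right) = \left(-4 + 2\right) \left(-15\right) = \left(-2\right) \left(-15\right) = 30$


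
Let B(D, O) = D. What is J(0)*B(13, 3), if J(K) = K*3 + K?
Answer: 0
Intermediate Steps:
J(K) = 4*K (J(K) = 3*K + K = 4*K)
J(0)*B(13, 3) = (4*0)*13 = 0*13 = 0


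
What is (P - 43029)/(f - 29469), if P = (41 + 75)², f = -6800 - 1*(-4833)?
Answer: 29573/31436 ≈ 0.94074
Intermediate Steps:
f = -1967 (f = -6800 + 4833 = -1967)
P = 13456 (P = 116² = 13456)
(P - 43029)/(f - 29469) = (13456 - 43029)/(-1967 - 29469) = -29573/(-31436) = -29573*(-1/31436) = 29573/31436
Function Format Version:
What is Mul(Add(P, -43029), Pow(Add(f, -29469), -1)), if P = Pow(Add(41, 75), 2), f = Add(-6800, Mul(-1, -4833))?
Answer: Rational(29573, 31436) ≈ 0.94074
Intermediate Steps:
f = -1967 (f = Add(-6800, 4833) = -1967)
P = 13456 (P = Pow(116, 2) = 13456)
Mul(Add(P, -43029), Pow(Add(f, -29469), -1)) = Mul(Add(13456, -43029), Pow(Add(-1967, -29469), -1)) = Mul(-29573, Pow(-31436, -1)) = Mul(-29573, Rational(-1, 31436)) = Rational(29573, 31436)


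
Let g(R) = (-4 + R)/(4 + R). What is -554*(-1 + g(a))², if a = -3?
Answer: -35456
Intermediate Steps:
g(R) = (-4 + R)/(4 + R)
-554*(-1 + g(a))² = -554*(-1 + (-4 - 3)/(4 - 3))² = -554*(-1 - 7/1)² = -554*(-1 + 1*(-7))² = -554*(-1 - 7)² = -554*(-8)² = -554*64 = -35456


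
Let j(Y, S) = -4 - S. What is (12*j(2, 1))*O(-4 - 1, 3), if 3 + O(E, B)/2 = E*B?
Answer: 2160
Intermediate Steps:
O(E, B) = -6 + 2*B*E (O(E, B) = -6 + 2*(E*B) = -6 + 2*(B*E) = -6 + 2*B*E)
(12*j(2, 1))*O(-4 - 1, 3) = (12*(-4 - 1*1))*(-6 + 2*3*(-4 - 1)) = (12*(-4 - 1))*(-6 + 2*3*(-5)) = (12*(-5))*(-6 - 30) = -60*(-36) = 2160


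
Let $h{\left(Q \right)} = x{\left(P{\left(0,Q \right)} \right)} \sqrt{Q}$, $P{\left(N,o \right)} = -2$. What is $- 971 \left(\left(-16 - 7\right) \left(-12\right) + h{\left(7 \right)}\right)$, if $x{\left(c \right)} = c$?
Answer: $-267996 + 1942 \sqrt{7} \approx -2.6286 \cdot 10^{5}$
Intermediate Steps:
$h{\left(Q \right)} = - 2 \sqrt{Q}$
$- 971 \left(\left(-16 - 7\right) \left(-12\right) + h{\left(7 \right)}\right) = - 971 \left(\left(-16 - 7\right) \left(-12\right) - 2 \sqrt{7}\right) = - 971 \left(\left(-23\right) \left(-12\right) - 2 \sqrt{7}\right) = - 971 \left(276 - 2 \sqrt{7}\right) = -267996 + 1942 \sqrt{7}$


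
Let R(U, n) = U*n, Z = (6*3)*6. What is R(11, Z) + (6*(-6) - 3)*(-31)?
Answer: 2397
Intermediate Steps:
Z = 108 (Z = 18*6 = 108)
R(11, Z) + (6*(-6) - 3)*(-31) = 11*108 + (6*(-6) - 3)*(-31) = 1188 + (-36 - 3)*(-31) = 1188 - 39*(-31) = 1188 + 1209 = 2397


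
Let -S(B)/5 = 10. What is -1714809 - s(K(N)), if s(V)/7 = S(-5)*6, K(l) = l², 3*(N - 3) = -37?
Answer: -1712709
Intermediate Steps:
N = -28/3 (N = 3 + (⅓)*(-37) = 3 - 37/3 = -28/3 ≈ -9.3333)
S(B) = -50 (S(B) = -5*10 = -50)
s(V) = -2100 (s(V) = 7*(-50*6) = 7*(-300) = -2100)
-1714809 - s(K(N)) = -1714809 - 1*(-2100) = -1714809 + 2100 = -1712709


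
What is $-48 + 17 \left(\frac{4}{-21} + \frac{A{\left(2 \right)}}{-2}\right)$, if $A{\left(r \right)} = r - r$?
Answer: $- \frac{1076}{21} \approx -51.238$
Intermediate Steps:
$A{\left(r \right)} = 0$
$-48 + 17 \left(\frac{4}{-21} + \frac{A{\left(2 \right)}}{-2}\right) = -48 + 17 \left(\frac{4}{-21} + \frac{0}{-2}\right) = -48 + 17 \left(4 \left(- \frac{1}{21}\right) + 0 \left(- \frac{1}{2}\right)\right) = -48 + 17 \left(- \frac{4}{21} + 0\right) = -48 + 17 \left(- \frac{4}{21}\right) = -48 - \frac{68}{21} = - \frac{1076}{21}$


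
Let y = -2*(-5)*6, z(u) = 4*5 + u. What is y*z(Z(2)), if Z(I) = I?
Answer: 1320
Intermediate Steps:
z(u) = 20 + u
y = 60 (y = 10*6 = 60)
y*z(Z(2)) = 60*(20 + 2) = 60*22 = 1320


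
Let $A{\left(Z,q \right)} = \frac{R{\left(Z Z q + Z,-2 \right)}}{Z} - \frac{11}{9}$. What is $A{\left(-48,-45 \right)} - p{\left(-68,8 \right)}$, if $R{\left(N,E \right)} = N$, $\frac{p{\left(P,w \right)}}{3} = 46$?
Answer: $\frac{18196}{9} \approx 2021.8$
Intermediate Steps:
$p{\left(P,w \right)} = 138$ ($p{\left(P,w \right)} = 3 \cdot 46 = 138$)
$A{\left(Z,q \right)} = - \frac{11}{9} + \frac{Z + q Z^{2}}{Z}$ ($A{\left(Z,q \right)} = \frac{Z Z q + Z}{Z} - \frac{11}{9} = \frac{Z^{2} q + Z}{Z} - \frac{11}{9} = \frac{q Z^{2} + Z}{Z} - \frac{11}{9} = \frac{Z + q Z^{2}}{Z} - \frac{11}{9} = - \frac{11}{9} + \frac{Z + q Z^{2}}{Z}$)
$A{\left(-48,-45 \right)} - p{\left(-68,8 \right)} = \left(- \frac{2}{9} - -2160\right) - 138 = \left(- \frac{2}{9} + 2160\right) - 138 = \frac{19438}{9} - 138 = \frac{18196}{9}$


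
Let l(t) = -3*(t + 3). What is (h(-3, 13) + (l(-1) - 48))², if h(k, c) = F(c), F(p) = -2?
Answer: 3136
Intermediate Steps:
h(k, c) = -2
l(t) = -9 - 3*t (l(t) = -3*(3 + t) = -9 - 3*t)
(h(-3, 13) + (l(-1) - 48))² = (-2 + ((-9 - 3*(-1)) - 48))² = (-2 + ((-9 + 3) - 48))² = (-2 + (-6 - 48))² = (-2 - 54)² = (-56)² = 3136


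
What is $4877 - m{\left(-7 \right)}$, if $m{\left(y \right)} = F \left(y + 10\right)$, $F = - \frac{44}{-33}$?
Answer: $4873$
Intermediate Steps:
$F = \frac{4}{3}$ ($F = \left(-44\right) \left(- \frac{1}{33}\right) = \frac{4}{3} \approx 1.3333$)
$m{\left(y \right)} = \frac{40}{3} + \frac{4 y}{3}$ ($m{\left(y \right)} = \frac{4 \left(y + 10\right)}{3} = \frac{4 \left(10 + y\right)}{3} = \frac{40}{3} + \frac{4 y}{3}$)
$4877 - m{\left(-7 \right)} = 4877 - \left(\frac{40}{3} + \frac{4}{3} \left(-7\right)\right) = 4877 - \left(\frac{40}{3} - \frac{28}{3}\right) = 4877 - 4 = 4873$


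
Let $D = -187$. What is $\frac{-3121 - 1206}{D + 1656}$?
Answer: $- \frac{4327}{1469} \approx -2.9455$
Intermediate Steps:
$\frac{-3121 - 1206}{D + 1656} = \frac{-3121 - 1206}{-187 + 1656} = - \frac{4327}{1469}$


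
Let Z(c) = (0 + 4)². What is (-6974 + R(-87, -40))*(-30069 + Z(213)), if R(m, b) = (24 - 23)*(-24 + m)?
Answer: 212925505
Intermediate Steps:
R(m, b) = -24 + m (R(m, b) = 1*(-24 + m) = -24 + m)
Z(c) = 16 (Z(c) = 4² = 16)
(-6974 + R(-87, -40))*(-30069 + Z(213)) = (-6974 + (-24 - 87))*(-30069 + 16) = (-6974 - 111)*(-30053) = -7085*(-30053) = 212925505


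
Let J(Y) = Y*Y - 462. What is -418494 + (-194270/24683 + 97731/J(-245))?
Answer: -615276329735063/1470193529 ≈ -4.1850e+5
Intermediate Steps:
J(Y) = -462 + Y² (J(Y) = Y² - 462 = -462 + Y²)
-418494 + (-194270/24683 + 97731/J(-245)) = -418494 + (-194270/24683 + 97731/(-462 + (-245)²)) = -418494 + (-194270*1/24683 + 97731/(-462 + 60025)) = -418494 + (-194270/24683 + 97731/59563) = -418494 - 9159009737/1470193529 = -615276329735063/1470193529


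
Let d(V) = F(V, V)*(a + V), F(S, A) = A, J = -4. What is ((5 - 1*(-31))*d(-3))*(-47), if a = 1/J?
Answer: -16497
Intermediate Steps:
a = -¼ (a = 1/(-4) = -¼ ≈ -0.25000)
d(V) = V*(-¼ + V)
((5 - 1*(-31))*d(-3))*(-47) = ((5 - 1*(-31))*(-3*(-¼ - 3)))*(-47) = ((5 + 31)*(-3*(-13/4)))*(-47) = (36*(39/4))*(-47) = 351*(-47) = -16497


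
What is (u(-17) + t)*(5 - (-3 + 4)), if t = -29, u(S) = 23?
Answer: -24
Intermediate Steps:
(u(-17) + t)*(5 - (-3 + 4)) = (23 - 29)*(5 - (-3 + 4)) = -6*(5 - 1*1) = -6*(5 - 1) = -6*4 = -24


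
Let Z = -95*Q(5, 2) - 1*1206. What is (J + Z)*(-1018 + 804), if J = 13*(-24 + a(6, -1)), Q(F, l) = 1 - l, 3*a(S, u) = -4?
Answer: 924694/3 ≈ 3.0823e+5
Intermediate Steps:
a(S, u) = -4/3 (a(S, u) = (1/3)*(-4) = -4/3)
J = -988/3 (J = 13*(-24 - 4/3) = 13*(-76/3) = -988/3 ≈ -329.33)
Z = -1111 (Z = -95*(1 - 1*2) - 1*1206 = -95*(1 - 2) - 1206 = -95*(-1) - 1206 = 95 - 1206 = -1111)
(J + Z)*(-1018 + 804) = (-988/3 - 1111)*(-1018 + 804) = -4321/3*(-214) = 924694/3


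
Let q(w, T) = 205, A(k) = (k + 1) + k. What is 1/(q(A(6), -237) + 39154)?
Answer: 1/39359 ≈ 2.5407e-5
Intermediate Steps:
A(k) = 1 + 2*k (A(k) = (1 + k) + k = 1 + 2*k)
1/(q(A(6), -237) + 39154) = 1/(205 + 39154) = 1/39359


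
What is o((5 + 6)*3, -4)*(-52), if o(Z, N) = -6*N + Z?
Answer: -2964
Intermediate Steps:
o(Z, N) = Z - 6*N
o((5 + 6)*3, -4)*(-52) = ((5 + 6)*3 - 6*(-4))*(-52) = (11*3 + 24)*(-52) = (33 + 24)*(-52) = 57*(-52) = -2964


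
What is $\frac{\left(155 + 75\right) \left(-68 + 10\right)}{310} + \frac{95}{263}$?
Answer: $- \frac{347897}{8153} \approx -42.671$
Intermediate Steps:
$\frac{\left(155 + 75\right) \left(-68 + 10\right)}{310} + \frac{95}{263} = 230 \left(-58\right) \frac{1}{310} + 95 \cdot \frac{1}{263} = \left(-13340\right) \frac{1}{310} + \frac{95}{263} = - \frac{1334}{31} + \frac{95}{263} = - \frac{347897}{8153}$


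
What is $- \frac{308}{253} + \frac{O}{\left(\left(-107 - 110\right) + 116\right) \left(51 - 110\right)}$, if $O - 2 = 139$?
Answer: $- \frac{163609}{137057} \approx -1.1937$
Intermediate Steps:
$O = 141$ ($O = 2 + 139 = 141$)
$- \frac{308}{253} + \frac{O}{\left(\left(-107 - 110\right) + 116\right) \left(51 - 110\right)} = - \frac{308}{253} + \frac{141}{\left(\left(-107 - 110\right) + 116\right) \left(51 - 110\right)} = \left(-308\right) \frac{1}{253} + \frac{141}{\left(-217 + 116\right) \left(-59\right)} = - \frac{28}{23} + \frac{141}{\left(-101\right) \left(-59\right)} = - \frac{28}{23} + \frac{141}{5959} = - \frac{163609}{137057}$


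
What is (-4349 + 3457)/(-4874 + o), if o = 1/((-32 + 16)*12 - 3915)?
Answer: 3663444/20017519 ≈ 0.18301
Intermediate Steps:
o = -1/4107 (o = 1/(-16*12 - 3915) = 1/(-192 - 3915) = 1/(-4107) = -1/4107 ≈ -0.00024349)
(-4349 + 3457)/(-4874 + o) = (-4349 + 3457)/(-4874 - 1/4107) = -892/(-20017519/4107) = -892*(-4107/20017519) = 3663444/20017519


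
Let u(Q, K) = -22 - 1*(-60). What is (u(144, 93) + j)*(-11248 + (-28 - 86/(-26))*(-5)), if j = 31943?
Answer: -4625060239/13 ≈ -3.5577e+8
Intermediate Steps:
u(Q, K) = 38 (u(Q, K) = -22 + 60 = 38)
(u(144, 93) + j)*(-11248 + (-28 - 86/(-26))*(-5)) = (38 + 31943)*(-11248 + (-28 - 86/(-26))*(-5)) = 31981*(-11248 + (-28 - 86*(-1/26))*(-5)) = 31981*(-11248 + (-28 + 43/13)*(-5)) = 31981*(-11248 - 321/13*(-5)) = 31981*(-11248 + 1605/13) = 31981*(-144619/13) = -4625060239/13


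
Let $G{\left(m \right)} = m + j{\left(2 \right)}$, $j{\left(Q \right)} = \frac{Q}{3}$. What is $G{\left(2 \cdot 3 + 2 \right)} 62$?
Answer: $\frac{1612}{3} \approx 537.33$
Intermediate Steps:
$j{\left(Q \right)} = \frac{Q}{3}$ ($j{\left(Q \right)} = Q \frac{1}{3} = \frac{Q}{3}$)
$G{\left(m \right)} = \frac{2}{3} + m$ ($G{\left(m \right)} = m + \frac{1}{3} \cdot 2 = m + \frac{2}{3} = \frac{2}{3} + m$)
$G{\left(2 \cdot 3 + 2 \right)} 62 = \left(\frac{2}{3} + \left(2 \cdot 3 + 2\right)\right) 62 = \left(\frac{2}{3} + \left(6 + 2\right)\right) 62 = \left(\frac{2}{3} + 8\right) 62 = \frac{26}{3} \cdot 62 = \frac{1612}{3}$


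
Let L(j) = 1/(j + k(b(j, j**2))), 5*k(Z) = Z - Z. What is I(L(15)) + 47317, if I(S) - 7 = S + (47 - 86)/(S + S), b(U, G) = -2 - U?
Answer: 1410947/30 ≈ 47032.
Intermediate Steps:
k(Z) = 0 (k(Z) = (Z - Z)/5 = (1/5)*0 = 0)
L(j) = 1/j (L(j) = 1/(j + 0) = 1/j)
I(S) = 7 + S - 39/(2*S) (I(S) = 7 + (S + (47 - 86)/(S + S)) = 7 + (S - 39*1/(2*S)) = 7 + (S - 39/(2*S)) = 7 + S - 39/(2*S))
I(L(15)) + 47317 = (7 + 1/15 - 39/(2*(1/15))) + 47317 = (7 + 1/15 - 39/(2*1/15)) + 47317 = (7 + 1/15 - 39/2*15) + 47317 = (7 + 1/15 - 585/2) + 47317 = -8563/30 + 47317 = 1410947/30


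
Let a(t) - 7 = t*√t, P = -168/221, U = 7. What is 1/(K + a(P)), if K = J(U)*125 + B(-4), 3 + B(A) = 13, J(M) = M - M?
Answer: 183495637/3124167461 + 74256*I*√9282/3124167461 ≈ 0.058734 + 0.0022899*I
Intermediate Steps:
J(M) = 0
B(A) = 10 (B(A) = -3 + 13 = 10)
P = -168/221 (P = -168*1/221 = -168/221 ≈ -0.76018)
a(t) = 7 + t^(3/2) (a(t) = 7 + t*√t = 7 + t^(3/2))
K = 10 (K = 0*125 + 10 = 0 + 10 = 10)
1/(K + a(P)) = 1/(10 + (7 + (-168/221)^(3/2))) = 1/(10 + (7 - 336*I*√9282/48841)) = 1/(17 - 336*I*√9282/48841)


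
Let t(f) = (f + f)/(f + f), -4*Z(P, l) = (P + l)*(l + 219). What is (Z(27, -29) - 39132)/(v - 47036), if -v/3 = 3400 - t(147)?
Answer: 39037/57233 ≈ 0.68207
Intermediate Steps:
Z(P, l) = -(219 + l)*(P + l)/4 (Z(P, l) = -(P + l)*(l + 219)/4 = -(P + l)*(219 + l)/4 = -(219 + l)*(P + l)/4)
t(f) = 1 (t(f) = (2*f)/((2*f)) = (2*f)*(1/(2*f)) = 1)
v = -10197 (v = -3*(3400 - 1*1) = -3*(3400 - 1) = -3*3399 = -10197)
(Z(27, -29) - 39132)/(v - 47036) = ((-219/4*27 - 219/4*(-29) - ¼*(-29)² - ¼*27*(-29)) - 39132)/(-10197 - 47036) = ((-5913/4 + 6351/4 - ¼*841 + 783/4) - 39132)/(-57233) = ((-5913/4 + 6351/4 - 841/4 + 783/4) - 39132)*(-1/57233) = (95 - 39132)*(-1/57233) = -39037*(-1/57233) = 39037/57233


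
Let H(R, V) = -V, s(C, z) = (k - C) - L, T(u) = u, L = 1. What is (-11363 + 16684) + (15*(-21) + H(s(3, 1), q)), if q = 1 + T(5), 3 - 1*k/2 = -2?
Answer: 5000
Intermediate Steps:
k = 10 (k = 6 - 2*(-2) = 6 + 4 = 10)
s(C, z) = 9 - C (s(C, z) = (10 - C) - 1*1 = (10 - C) - 1 = 9 - C)
q = 6 (q = 1 + 5 = 6)
(-11363 + 16684) + (15*(-21) + H(s(3, 1), q)) = (-11363 + 16684) + (15*(-21) - 1*6) = 5321 + (-315 - 6) = 5321 - 321 = 5000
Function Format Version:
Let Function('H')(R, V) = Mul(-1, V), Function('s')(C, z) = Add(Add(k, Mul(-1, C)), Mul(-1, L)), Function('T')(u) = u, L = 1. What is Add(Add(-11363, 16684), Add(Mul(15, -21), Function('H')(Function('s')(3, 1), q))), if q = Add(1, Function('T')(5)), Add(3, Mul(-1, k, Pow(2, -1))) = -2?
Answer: 5000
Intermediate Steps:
k = 10 (k = Add(6, Mul(-2, -2)) = Add(6, 4) = 10)
Function('s')(C, z) = Add(9, Mul(-1, C)) (Function('s')(C, z) = Add(Add(10, Mul(-1, C)), Mul(-1, 1)) = Add(Add(10, Mul(-1, C)), -1) = Add(9, Mul(-1, C)))
q = 6 (q = Add(1, 5) = 6)
Add(Add(-11363, 16684), Add(Mul(15, -21), Function('H')(Function('s')(3, 1), q))) = Add(Add(-11363, 16684), Add(Mul(15, -21), Mul(-1, 6))) = Add(5321, Add(-315, -6)) = Add(5321, -321) = 5000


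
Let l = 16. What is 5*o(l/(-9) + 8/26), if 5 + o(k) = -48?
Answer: -265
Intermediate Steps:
o(k) = -53 (o(k) = -5 - 48 = -53)
5*o(l/(-9) + 8/26) = 5*(-53) = -265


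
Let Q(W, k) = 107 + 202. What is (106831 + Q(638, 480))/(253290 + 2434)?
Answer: 26785/63931 ≈ 0.41897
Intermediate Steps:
Q(W, k) = 309
(106831 + Q(638, 480))/(253290 + 2434) = (106831 + 309)/(253290 + 2434) = 107140/255724 = 107140*(1/255724) = 26785/63931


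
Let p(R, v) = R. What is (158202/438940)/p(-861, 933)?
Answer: -1551/3705170 ≈ -0.00041860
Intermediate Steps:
(158202/438940)/p(-861, 933) = (158202/438940)/(-861) = (158202*(1/438940))*(-1/861) = (4653/12910)*(-1/861) = -1551/3705170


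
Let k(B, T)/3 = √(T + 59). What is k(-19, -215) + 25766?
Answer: 25766 + 6*I*√39 ≈ 25766.0 + 37.47*I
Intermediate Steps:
k(B, T) = 3*√(59 + T) (k(B, T) = 3*√(T + 59) = 3*√(59 + T))
k(-19, -215) + 25766 = 3*√(59 - 215) + 25766 = 3*√(-156) + 25766 = 3*(2*I*√39) + 25766 = 6*I*√39 + 25766 = 25766 + 6*I*√39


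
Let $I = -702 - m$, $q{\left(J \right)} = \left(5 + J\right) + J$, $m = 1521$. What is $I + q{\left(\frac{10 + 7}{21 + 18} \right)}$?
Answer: $- \frac{86468}{39} \approx -2217.1$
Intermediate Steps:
$q{\left(J \right)} = 5 + 2 J$
$I = -2223$ ($I = -702 - 1521 = -2223$)
$I + q{\left(\frac{10 + 7}{21 + 18} \right)} = -2223 + \left(5 + 2 \frac{10 + 7}{21 + 18}\right) = -2223 + \left(5 + 2 \cdot \frac{17}{39}\right) = -2223 + \left(5 + \frac{34}{39}\right) = -2223 + \frac{229}{39} = - \frac{86468}{39}$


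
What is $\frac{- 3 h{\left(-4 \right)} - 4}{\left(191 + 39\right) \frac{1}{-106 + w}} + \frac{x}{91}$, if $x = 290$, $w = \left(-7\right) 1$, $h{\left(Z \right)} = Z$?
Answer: $- \frac{7782}{10465} \approx -0.74362$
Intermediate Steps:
$w = -7$
$\frac{- 3 h{\left(-4 \right)} - 4}{\left(191 + 39\right) \frac{1}{-106 + w}} + \frac{x}{91} = \frac{\left(-3\right) \left(-4\right) - 4}{\left(191 + 39\right) \frac{1}{-106 - 7}} + \frac{290}{91} = \frac{12 - 4}{230 \frac{1}{-113}} + 290 \cdot \frac{1}{91} = \frac{8}{230 \left(- \frac{1}{113}\right)} + \frac{290}{91} = \frac{8}{- \frac{230}{113}} + \frac{290}{91} = 8 \left(- \frac{113}{230}\right) + \frac{290}{91} = - \frac{452}{115} + \frac{290}{91} = - \frac{7782}{10465}$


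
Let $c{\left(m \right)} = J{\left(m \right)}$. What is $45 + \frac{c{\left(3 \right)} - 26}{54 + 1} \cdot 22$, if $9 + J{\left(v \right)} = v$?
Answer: $\frac{161}{5} \approx 32.2$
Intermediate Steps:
$J{\left(v \right)} = -9 + v$
$c{\left(m \right)} = -9 + m$
$45 + \frac{c{\left(3 \right)} - 26}{54 + 1} \cdot 22 = 45 + \frac{\left(-9 + 3\right) - 26}{54 + 1} \cdot 22 = 45 + \frac{-6 - 26}{55} \cdot 22 = 45 + \left(-32\right) \frac{1}{55} \cdot 22 = 45 - \frac{64}{5} = \frac{161}{5}$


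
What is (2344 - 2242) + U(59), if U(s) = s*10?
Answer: 692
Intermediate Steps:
U(s) = 10*s
(2344 - 2242) + U(59) = (2344 - 2242) + 10*59 = 102 + 590 = 692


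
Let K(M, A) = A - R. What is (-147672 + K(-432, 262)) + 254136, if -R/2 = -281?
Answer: 106164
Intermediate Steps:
R = 562 (R = -2*(-281) = 562)
K(M, A) = -562 + A (K(M, A) = A - 1*562 = A - 562 = -562 + A)
(-147672 + K(-432, 262)) + 254136 = (-147672 + (-562 + 262)) + 254136 = (-147672 - 300) + 254136 = -147972 + 254136 = 106164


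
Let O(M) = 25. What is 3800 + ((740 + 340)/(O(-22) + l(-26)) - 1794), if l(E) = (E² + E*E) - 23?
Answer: 1358602/677 ≈ 2006.8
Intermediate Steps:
l(E) = -23 + 2*E² (l(E) = (E² + E²) - 23 = 2*E² - 23 = -23 + 2*E²)
3800 + ((740 + 340)/(O(-22) + l(-26)) - 1794) = 3800 + ((740 + 340)/(25 + (-23 + 2*(-26)²)) - 1794) = 3800 + (1080/(25 + (-23 + 2*676)) - 1794) = 3800 + (1080/(25 + (-23 + 1352)) - 1794) = 3800 + (1080/(25 + 1329) - 1794) = 3800 + (1080/1354 - 1794) = 3800 + (1080*(1/1354) - 1794) = 3800 + (540/677 - 1794) = 3800 - 1213998/677 = 1358602/677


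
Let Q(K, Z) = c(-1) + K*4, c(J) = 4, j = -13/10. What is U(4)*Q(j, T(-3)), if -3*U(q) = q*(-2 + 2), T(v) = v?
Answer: 0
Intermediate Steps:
j = -13/10 (j = -13*1/10 = -13/10 ≈ -1.3000)
Q(K, Z) = 4 + 4*K (Q(K, Z) = 4 + K*4 = 4 + 4*K)
U(q) = 0 (U(q) = -q*(-2 + 2)/3 = -q*0/3 = -1/3*0 = 0)
U(4)*Q(j, T(-3)) = 0*(4 + 4*(-13/10)) = 0*(4 - 26/5) = 0*(-6/5) = 0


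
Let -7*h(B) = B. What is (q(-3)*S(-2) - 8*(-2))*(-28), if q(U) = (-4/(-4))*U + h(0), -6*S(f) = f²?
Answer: -504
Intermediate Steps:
h(B) = -B/7
S(f) = -f²/6
q(U) = U (q(U) = (-4/(-4))*U - ⅐*0 = (-4*(-¼))*U + 0 = 1*U + 0 = U + 0 = U)
(q(-3)*S(-2) - 8*(-2))*(-28) = (-(-1)*(-2)²/2 - 8*(-2))*(-28) = (-(-1)*4/2 + 16)*(-28) = (-3*(-⅔) + 16)*(-28) = (2 + 16)*(-28) = 18*(-28) = -504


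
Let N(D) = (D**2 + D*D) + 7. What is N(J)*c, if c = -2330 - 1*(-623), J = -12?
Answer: -503565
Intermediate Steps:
N(D) = 7 + 2*D**2 (N(D) = (D**2 + D**2) + 7 = 2*D**2 + 7 = 7 + 2*D**2)
c = -1707 (c = -2330 + 623 = -1707)
N(J)*c = (7 + 2*(-12)**2)*(-1707) = (7 + 2*144)*(-1707) = (7 + 288)*(-1707) = 295*(-1707) = -503565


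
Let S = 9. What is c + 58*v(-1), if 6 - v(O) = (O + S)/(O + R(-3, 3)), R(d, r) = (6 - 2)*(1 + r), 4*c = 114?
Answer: 10367/30 ≈ 345.57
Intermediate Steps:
c = 57/2 (c = (¼)*114 = 57/2 ≈ 28.500)
R(d, r) = 4 + 4*r (R(d, r) = 4*(1 + r) = 4 + 4*r)
v(O) = 6 - (9 + O)/(16 + O) (v(O) = 6 - (O + 9)/(O + (4 + 4*3)) = 6 - (9 + O)/(O + (4 + 12)) = 6 - (9 + O)/(O + 16) = 6 - (9 + O)/(16 + O))
c + 58*v(-1) = 57/2 + 58*((87 + 5*(-1))/(16 - 1)) = 57/2 + 58*((87 - 5)/15) = 57/2 + 58*((1/15)*82) = 57/2 + 58*(82/15) = 57/2 + 4756/15 = 10367/30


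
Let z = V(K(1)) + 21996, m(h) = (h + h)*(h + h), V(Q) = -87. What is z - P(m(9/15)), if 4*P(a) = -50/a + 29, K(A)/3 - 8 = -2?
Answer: 1577551/72 ≈ 21910.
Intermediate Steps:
K(A) = 18 (K(A) = 24 + 3*(-2) = 24 - 6 = 18)
m(h) = 4*h**2 (m(h) = (2*h)*(2*h) = 4*h**2)
P(a) = 29/4 - 25/(2*a) (P(a) = (-50/a + 29)/4 = (29 - 50/a)/4 = 29/4 - 25/(2*a))
z = 21909 (z = -87 + 21996 = 21909)
z - P(m(9/15)) = 21909 - (-50 + 29*(4*(9/15)**2))/(4*(4*(9/15)**2)) = 21909 - (-50 + 29*(4*(9*(1/15))**2))/(4*(4*(9*(1/15))**2)) = 21909 - (-50 + 29*(4*(3/5)**2))/(4*(4*(3/5)**2)) = 21909 - (-50 + 29*(4*(9/25)))/(4*(4*(9/25))) = 21909 - (-50 + 29*(36/25))/(4*36/25) = 21909 - 25*(-50 + 1044/25)/(4*36) = 21909 - 25*(-206)/(4*36*25) = 21909 - 1*(-103/72) = 21909 + 103/72 = 1577551/72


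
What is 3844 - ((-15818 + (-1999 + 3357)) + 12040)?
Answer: 6264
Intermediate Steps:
3844 - ((-15818 + (-1999 + 3357)) + 12040) = 3844 - ((-15818 + 1358) + 12040) = 3844 - (-14460 + 12040) = 3844 - 1*(-2420) = 3844 + 2420 = 6264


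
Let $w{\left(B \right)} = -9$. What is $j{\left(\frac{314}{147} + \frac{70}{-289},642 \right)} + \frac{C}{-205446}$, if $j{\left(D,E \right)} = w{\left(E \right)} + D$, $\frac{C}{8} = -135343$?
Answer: $- \frac{2670680839}{1454660403} \approx -1.8359$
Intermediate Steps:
$C = -1082744$ ($C = 8 \left(-135343\right) = -1082744$)
$j{\left(D,E \right)} = -9 + D$
$j{\left(\frac{314}{147} + \frac{70}{-289},642 \right)} + \frac{C}{-205446} = \left(-9 + \left(\frac{314}{147} + \frac{70}{-289}\right)\right) - \frac{1082744}{-205446} = \left(-9 + \left(314 \cdot \frac{1}{147} + 70 \left(- \frac{1}{289}\right)\right)\right) - - \frac{541372}{102723} = \left(-9 + \left(\frac{314}{147} - \frac{70}{289}\right)\right) + \frac{541372}{102723} = \left(-9 + \frac{80456}{42483}\right) + \frac{541372}{102723} = - \frac{301891}{42483} + \frac{541372}{102723} = - \frac{2670680839}{1454660403}$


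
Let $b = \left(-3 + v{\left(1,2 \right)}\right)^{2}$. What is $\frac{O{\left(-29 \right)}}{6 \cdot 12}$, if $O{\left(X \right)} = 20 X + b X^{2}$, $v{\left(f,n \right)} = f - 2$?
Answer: $\frac{1073}{6} \approx 178.83$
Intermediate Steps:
$v{\left(f,n \right)} = -2 + f$ ($v{\left(f,n \right)} = f - 2 = -2 + f$)
$b = 16$ ($b = \left(-3 + \left(-2 + 1\right)\right)^{2} = \left(-3 - 1\right)^{2} = \left(-4\right)^{2} = 16$)
$O{\left(X \right)} = 16 X^{2} + 20 X$ ($O{\left(X \right)} = 20 X + 16 X^{2} = 16 X^{2} + 20 X$)
$\frac{O{\left(-29 \right)}}{6 \cdot 12} = \frac{4 \left(-29\right) \left(5 + 4 \left(-29\right)\right)}{6 \cdot 12} = \frac{4 \left(-29\right) \left(5 - 116\right)}{72} = 4 \left(-29\right) \left(-111\right) \frac{1}{72} = 12876 \cdot \frac{1}{72} = \frac{1073}{6}$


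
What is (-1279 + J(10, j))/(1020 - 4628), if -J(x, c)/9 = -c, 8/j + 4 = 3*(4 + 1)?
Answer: 13997/39688 ≈ 0.35268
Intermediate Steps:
j = 8/11 (j = 8/(-4 + 3*(4 + 1)) = 8/(-4 + 3*5) = 8/(-4 + 15) = 8/11 ≈ 0.72727)
J(x, c) = 9*c (J(x, c) = -(-9)*c = 9*c)
(-1279 + J(10, j))/(1020 - 4628) = (-1279 + 9*(8/11))/(1020 - 4628) = (-1279 + 72/11)/(-3608) = -13997/11*(-1/3608) = 13997/39688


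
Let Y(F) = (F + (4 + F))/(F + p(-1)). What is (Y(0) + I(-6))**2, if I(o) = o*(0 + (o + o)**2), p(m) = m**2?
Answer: 739600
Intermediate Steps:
Y(F) = (4 + 2*F)/(1 + F) (Y(F) = (F + (4 + F))/(F + (-1)**2) = (4 + 2*F)/(F + 1) = (4 + 2*F)/(1 + F))
I(o) = 4*o**3 (I(o) = o*(0 + (2*o)**2) = o*(0 + 4*o**2) = o*(4*o**2) = 4*o**3)
(Y(0) + I(-6))**2 = (2*(2 + 0)/(1 + 0) + 4*(-6)**3)**2 = (2*2/1 + 4*(-216))**2 = (2*1*2 - 864)**2 = (4 - 864)**2 = (-860)**2 = 739600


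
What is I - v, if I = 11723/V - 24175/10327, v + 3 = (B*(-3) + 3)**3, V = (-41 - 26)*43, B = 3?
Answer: 6324995457/29752087 ≈ 212.59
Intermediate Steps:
V = -2881 (V = -67*43 = -2881)
v = -219 (v = -3 + (3*(-3) + 3)**3 = -3 + (-9 + 3)**3 = -3 + (-6)**3 = -3 - 216 = -219)
I = -190711596/29752087 (I = 11723/(-2881) - 24175/10327 = 11723*(-1/2881) - 24175*1/10327 = -11723/2881 - 24175/10327 = -190711596/29752087 ≈ -6.4100)
I - v = -190711596/29752087 - 1*(-219) = -190711596/29752087 + 219 = 6324995457/29752087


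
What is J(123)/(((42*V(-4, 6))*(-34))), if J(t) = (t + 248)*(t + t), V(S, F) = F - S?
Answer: -2173/340 ≈ -6.3912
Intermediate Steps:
J(t) = 2*t*(248 + t) (J(t) = (248 + t)*(2*t) = 2*t*(248 + t))
J(123)/(((42*V(-4, 6))*(-34))) = (2*123*(248 + 123))/(((42*(6 - 1*(-4)))*(-34))) = (2*123*371)/(((42*(6 + 4))*(-34))) = 91266/(((42*10)*(-34))) = 91266/((420*(-34))) = 91266/(-14280) = 91266*(-1/14280) = -2173/340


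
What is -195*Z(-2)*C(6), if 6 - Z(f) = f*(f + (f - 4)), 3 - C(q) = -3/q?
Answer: 6825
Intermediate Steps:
C(q) = 3 + 3/q (C(q) = 3 - (-3)/q = 3 + 3/q)
Z(f) = 6 - f*(-4 + 2*f) (Z(f) = 6 - f*(f + (f - 4)) = 6 - f*(f + (-4 + f)) = 6 - f*(-4 + 2*f))
-195*Z(-2)*C(6) = -195*(6 - 2*(-2)**2 + 4*(-2))*(3 + 3/6) = -195*(6 - 2*4 - 8)*(3 + 3*(1/6)) = -195*(6 - 8 - 8)*(3 + 1/2) = -(-1950)*7/2 = -195*(-35) = 6825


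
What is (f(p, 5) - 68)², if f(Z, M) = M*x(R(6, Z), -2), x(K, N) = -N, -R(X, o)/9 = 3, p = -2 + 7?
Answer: 3364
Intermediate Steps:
p = 5
R(X, o) = -27 (R(X, o) = -9*3 = -27)
f(Z, M) = 2*M (f(Z, M) = M*(-1*(-2)) = M*2 = 2*M)
(f(p, 5) - 68)² = (2*5 - 68)² = (10 - 68)² = (-58)² = 3364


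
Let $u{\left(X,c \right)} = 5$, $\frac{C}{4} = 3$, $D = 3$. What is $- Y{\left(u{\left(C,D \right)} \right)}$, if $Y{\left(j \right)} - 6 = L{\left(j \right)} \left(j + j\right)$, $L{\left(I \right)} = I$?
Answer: $-56$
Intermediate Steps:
$C = 12$ ($C = 4 \cdot 3 = 12$)
$Y{\left(j \right)} = 6 + 2 j^{2}$ ($Y{\left(j \right)} = 6 + j \left(j + j\right) = 6 + j 2 j = 6 + 2 j^{2}$)
$- Y{\left(u{\left(C,D \right)} \right)} = - (6 + 2 \cdot 5^{2}) = - (6 + 2 \cdot 25) = - (6 + 50) = \left(-1\right) 56 = -56$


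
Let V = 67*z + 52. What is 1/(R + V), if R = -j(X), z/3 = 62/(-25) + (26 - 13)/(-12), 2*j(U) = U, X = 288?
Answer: -100/80823 ≈ -0.0012373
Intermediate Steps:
j(U) = U/2
z = -1069/100 (z = 3*(62/(-25) + (26 - 13)/(-12)) = 3*(62*(-1/25) + 13*(-1/12)) = 3*(-62/25 - 13/12) = 3*(-1069/300) = -1069/100 ≈ -10.690)
R = -144 (R = -288/2 = -1*144 = -144)
V = -66423/100 (V = 67*(-1069/100) + 52 = -71623/100 + 52 = -66423/100 ≈ -664.23)
1/(R + V) = 1/(-144 - 66423/100) = 1/(-80823/100) = -100/80823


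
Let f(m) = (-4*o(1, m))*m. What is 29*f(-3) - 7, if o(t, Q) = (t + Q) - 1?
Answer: -1051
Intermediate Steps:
o(t, Q) = -1 + Q + t (o(t, Q) = (Q + t) - 1 = -1 + Q + t)
f(m) = -4*m**2 (f(m) = (-4*(-1 + m + 1))*m = (-4*m)*m = -4*m**2)
29*f(-3) - 7 = 29*(-4*(-3)**2) - 7 = 29*(-4*9) - 7 = 29*(-36) - 7 = -1044 - 7 = -1051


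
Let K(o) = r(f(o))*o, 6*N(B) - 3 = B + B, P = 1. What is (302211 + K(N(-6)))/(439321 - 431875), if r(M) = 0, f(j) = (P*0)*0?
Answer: 100737/2482 ≈ 40.587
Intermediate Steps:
N(B) = 1/2 + B/3 (N(B) = 1/2 + (B + B)/6 = 1/2 + (2*B)/6 = 1/2 + B/3)
f(j) = 0 (f(j) = (1*0)*0 = 0*0 = 0)
K(o) = 0 (K(o) = 0*o = 0)
(302211 + K(N(-6)))/(439321 - 431875) = (302211 + 0)/(439321 - 431875) = 302211/7446 = 302211*(1/7446) = 100737/2482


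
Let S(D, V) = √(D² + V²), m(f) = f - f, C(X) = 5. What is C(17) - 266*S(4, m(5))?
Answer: -1059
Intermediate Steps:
m(f) = 0
C(17) - 266*S(4, m(5)) = 5 - 266*√(4² + 0²) = 5 - 266*√(16 + 0) = 5 - 266*√16 = 5 - 266*4 = 5 - 1064 = -1059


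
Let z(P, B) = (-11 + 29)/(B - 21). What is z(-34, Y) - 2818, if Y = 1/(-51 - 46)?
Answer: -2872415/1019 ≈ -2818.9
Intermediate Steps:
Y = -1/97 (Y = 1/(-97) = -1/97 ≈ -0.010309)
z(P, B) = 18/(-21 + B)
z(-34, Y) - 2818 = 18/(-21 - 1/97) - 2818 = 18/(-2038/97) - 2818 = 18*(-97/2038) - 2818 = -873/1019 - 2818 = -2872415/1019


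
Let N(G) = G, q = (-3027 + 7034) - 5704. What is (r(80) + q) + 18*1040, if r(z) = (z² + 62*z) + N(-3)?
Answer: 28380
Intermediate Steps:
q = -1697 (q = 4007 - 5704 = -1697)
r(z) = -3 + z² + 62*z (r(z) = (z² + 62*z) - 3 = -3 + z² + 62*z)
(r(80) + q) + 18*1040 = ((-3 + 80² + 62*80) - 1697) + 18*1040 = ((-3 + 6400 + 4960) - 1697) + 18720 = (11357 - 1697) + 18720 = 9660 + 18720 = 28380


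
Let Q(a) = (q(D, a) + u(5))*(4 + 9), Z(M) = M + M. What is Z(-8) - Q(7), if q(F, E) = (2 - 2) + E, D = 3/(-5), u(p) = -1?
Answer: -94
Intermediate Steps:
D = -⅗ (D = 3*(-⅕) = -⅗ ≈ -0.60000)
q(F, E) = E (q(F, E) = 0 + E = E)
Z(M) = 2*M
Q(a) = -13 + 13*a (Q(a) = (a - 1)*(4 + 9) = (-1 + a)*13 = -13 + 13*a)
Z(-8) - Q(7) = 2*(-8) - (-13 + 13*7) = -16 - (-13 + 91) = -16 - 1*78 = -16 - 78 = -94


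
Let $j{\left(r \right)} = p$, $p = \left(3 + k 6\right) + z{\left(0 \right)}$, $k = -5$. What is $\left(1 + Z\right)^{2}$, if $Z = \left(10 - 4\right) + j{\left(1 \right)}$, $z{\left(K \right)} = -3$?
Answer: $529$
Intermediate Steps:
$p = -30$ ($p = \left(3 - 30\right) - 3 = -27 - 3 = -30$)
$j{\left(r \right)} = -30$
$Z = -24$ ($Z = \left(10 - 4\right) - 30 = 6 - 30 = -24$)
$\left(1 + Z\right)^{2} = \left(1 - 24\right)^{2} = \left(-23\right)^{2} = 529$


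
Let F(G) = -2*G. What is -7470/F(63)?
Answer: 415/7 ≈ 59.286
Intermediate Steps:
-7470/F(63) = -7470/((-2*63)) = -7470/(-126) = -7470*(-1/126) = 415/7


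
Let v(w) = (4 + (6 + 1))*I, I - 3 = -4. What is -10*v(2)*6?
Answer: 660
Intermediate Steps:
I = -1 (I = 3 - 4 = -1)
v(w) = -11 (v(w) = (4 + (6 + 1))*(-1) = (4 + 7)*(-1) = 11*(-1) = -11)
-10*v(2)*6 = -10*(-11)*6 = 110*6 = 660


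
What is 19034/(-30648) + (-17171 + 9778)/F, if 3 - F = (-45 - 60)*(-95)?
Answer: 766117/6367122 ≈ 0.12032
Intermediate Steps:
F = -9972 (F = 3 - (-45 - 60)*(-95) = 3 - (-105)*(-95) = 3 - 1*9975 = 3 - 9975 = -9972)
19034/(-30648) + (-17171 + 9778)/F = 19034/(-30648) + (-17171 + 9778)/(-9972) = 19034*(-1/30648) - 7393*(-1/9972) = -9517/15324 + 7393/9972 = 766117/6367122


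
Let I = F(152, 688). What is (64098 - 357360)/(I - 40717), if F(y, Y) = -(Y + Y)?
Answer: 97754/14031 ≈ 6.9670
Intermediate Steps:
F(y, Y) = -2*Y
I = -1376 (I = -2*688 = -1376)
(64098 - 357360)/(I - 40717) = (64098 - 357360)/(-1376 - 40717) = -293262/(-42093) = -293262*(-1/42093) = 97754/14031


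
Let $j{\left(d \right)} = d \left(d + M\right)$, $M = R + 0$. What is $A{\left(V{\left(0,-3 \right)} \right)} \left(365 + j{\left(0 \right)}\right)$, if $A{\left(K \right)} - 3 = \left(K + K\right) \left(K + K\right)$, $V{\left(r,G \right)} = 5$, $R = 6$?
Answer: $37595$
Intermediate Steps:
$A{\left(K \right)} = 3 + 4 K^{2}$ ($A{\left(K \right)} = 3 + \left(K + K\right) \left(K + K\right) = 3 + 2 K 2 K = 3 + 4 K^{2}$)
$M = 6$ ($M = 6 + 0 = 6$)
$j{\left(d \right)} = d \left(6 + d\right)$ ($j{\left(d \right)} = d \left(d + 6\right) = d \left(6 + d\right)$)
$A{\left(V{\left(0,-3 \right)} \right)} \left(365 + j{\left(0 \right)}\right) = \left(3 + 4 \cdot 5^{2}\right) \left(365 + 0 \left(6 + 0\right)\right) = \left(3 + 4 \cdot 25\right) \left(365 + 0 \cdot 6\right) = \left(3 + 100\right) \left(365 + 0\right) = 103 \cdot 365 = 37595$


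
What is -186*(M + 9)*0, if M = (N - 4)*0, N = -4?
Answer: 0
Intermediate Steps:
M = 0 (M = (-4 - 4)*0 = -8*0 = 0)
-186*(M + 9)*0 = -186*(0 + 9)*0 = -1674*0 = -186*0 = 0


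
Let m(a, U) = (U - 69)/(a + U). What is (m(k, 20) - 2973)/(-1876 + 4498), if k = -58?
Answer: -112925/99636 ≈ -1.1334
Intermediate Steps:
m(a, U) = (-69 + U)/(U + a)
(m(k, 20) - 2973)/(-1876 + 4498) = ((-69 + 20)/(20 - 58) - 2973)/(-1876 + 4498) = (-49/(-38) - 2973)/2622 = (-1/38*(-49) - 2973)*(1/2622) = (49/38 - 2973)*(1/2622) = -112925/38*1/2622 = -112925/99636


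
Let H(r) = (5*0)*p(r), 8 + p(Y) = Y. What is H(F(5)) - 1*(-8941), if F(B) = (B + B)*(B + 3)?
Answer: 8941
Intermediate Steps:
F(B) = 2*B*(3 + B) (F(B) = (2*B)*(3 + B) = 2*B*(3 + B))
p(Y) = -8 + Y
H(r) = 0 (H(r) = (5*0)*(-8 + r) = 0*(-8 + r) = 0)
H(F(5)) - 1*(-8941) = 0 - 1*(-8941) = 0 + 8941 = 8941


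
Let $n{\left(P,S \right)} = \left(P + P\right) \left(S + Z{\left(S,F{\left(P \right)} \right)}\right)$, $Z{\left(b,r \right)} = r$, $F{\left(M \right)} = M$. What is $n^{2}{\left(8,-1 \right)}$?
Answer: $12544$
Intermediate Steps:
$n{\left(P,S \right)} = 2 P \left(P + S\right)$ ($n{\left(P,S \right)} = \left(P + P\right) \left(S + P\right) = 2 P \left(P + S\right)$)
$n^{2}{\left(8,-1 \right)} = \left(2 \cdot 8 \left(8 - 1\right)\right)^{2} = \left(2 \cdot 8 \cdot 7\right)^{2} = 112^{2} = 12544$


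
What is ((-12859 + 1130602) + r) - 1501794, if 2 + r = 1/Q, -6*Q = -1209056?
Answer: -232170791981/604528 ≈ -3.8405e+5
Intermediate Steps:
Q = 604528/3 (Q = -⅙*(-1209056) = 604528/3 ≈ 2.0151e+5)
r = -1209053/604528 (r = -2 + 1/(604528/3) = -2 + 3/604528 = -1209053/604528 ≈ -2.0000)
((-12859 + 1130602) + r) - 1501794 = ((-12859 + 1130602) - 1209053/604528) - 1501794 = (1117743 - 1209053/604528) - 1501794 = 675705731251/604528 - 1501794 = -232170791981/604528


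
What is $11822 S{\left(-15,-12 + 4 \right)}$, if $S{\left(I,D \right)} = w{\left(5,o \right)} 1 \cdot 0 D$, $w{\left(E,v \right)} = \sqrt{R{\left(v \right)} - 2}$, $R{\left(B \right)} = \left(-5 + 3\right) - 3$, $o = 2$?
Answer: $0$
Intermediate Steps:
$R{\left(B \right)} = -5$ ($R{\left(B \right)} = -2 - 3 = -5$)
$w{\left(E,v \right)} = i \sqrt{7}$ ($w{\left(E,v \right)} = \sqrt{-5 - 2} = \sqrt{-7} = i \sqrt{7}$)
$S{\left(I,D \right)} = 0$ ($S{\left(I,D \right)} = i \sqrt{7} \cdot 1 \cdot 0 D = i \sqrt{7} \cdot 0 = 0$)
$11822 S{\left(-15,-12 + 4 \right)} = 11822 \cdot 0 = 0$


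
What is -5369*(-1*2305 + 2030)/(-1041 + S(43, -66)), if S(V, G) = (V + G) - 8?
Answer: -1476475/1072 ≈ -1377.3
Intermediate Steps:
S(V, G) = -8 + G + V (S(V, G) = (G + V) - 8 = -8 + G + V)
-5369*(-1*2305 + 2030)/(-1041 + S(43, -66)) = -5369*(-1*2305 + 2030)/(-1041 + (-8 - 66 + 43)) = -5369*(-2305 + 2030)/(-1041 - 31) = -5369/((-1072/(-275))) = -5369/((-1072*(-1/275))) = -5369/1072/275 = -5369*275/1072 = -1476475/1072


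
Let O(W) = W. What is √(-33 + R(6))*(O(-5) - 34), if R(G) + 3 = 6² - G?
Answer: -39*I*√6 ≈ -95.53*I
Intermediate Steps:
R(G) = 33 - G (R(G) = -3 + (6² - G) = -3 + (36 - G) = 33 - G)
√(-33 + R(6))*(O(-5) - 34) = √(-33 + (33 - 1*6))*(-5 - 34) = √(-33 + (33 - 6))*(-39) = √(-33 + 27)*(-39) = √(-6)*(-39) = (I*√6)*(-39) = -39*I*√6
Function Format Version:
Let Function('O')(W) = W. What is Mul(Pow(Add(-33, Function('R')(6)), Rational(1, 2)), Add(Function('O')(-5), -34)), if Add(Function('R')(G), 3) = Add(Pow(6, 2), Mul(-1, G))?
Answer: Mul(-39, I, Pow(6, Rational(1, 2))) ≈ Mul(-95.530, I)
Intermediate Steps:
Function('R')(G) = Add(33, Mul(-1, G)) (Function('R')(G) = Add(-3, Add(Pow(6, 2), Mul(-1, G))) = Add(-3, Add(36, Mul(-1, G))) = Add(33, Mul(-1, G)))
Mul(Pow(Add(-33, Function('R')(6)), Rational(1, 2)), Add(Function('O')(-5), -34)) = Mul(Pow(Add(-33, Add(33, Mul(-1, 6))), Rational(1, 2)), Add(-5, -34)) = Mul(Pow(Add(-33, Add(33, -6)), Rational(1, 2)), -39) = Mul(Pow(Add(-33, 27), Rational(1, 2)), -39) = Mul(Pow(-6, Rational(1, 2)), -39) = Mul(Mul(I, Pow(6, Rational(1, 2))), -39) = Mul(-39, I, Pow(6, Rational(1, 2)))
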